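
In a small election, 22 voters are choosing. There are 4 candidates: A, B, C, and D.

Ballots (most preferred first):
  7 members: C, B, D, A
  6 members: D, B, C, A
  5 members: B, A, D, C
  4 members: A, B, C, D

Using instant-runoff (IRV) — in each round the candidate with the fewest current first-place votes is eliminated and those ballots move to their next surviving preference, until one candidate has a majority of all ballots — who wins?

B

Round 1: A 4, B 5, C 7, D 6. A eliminated.
Round 2: B 9, C 7, D 6. D eliminated.
Round 3: B 15, C 7. B has a majority (≥12).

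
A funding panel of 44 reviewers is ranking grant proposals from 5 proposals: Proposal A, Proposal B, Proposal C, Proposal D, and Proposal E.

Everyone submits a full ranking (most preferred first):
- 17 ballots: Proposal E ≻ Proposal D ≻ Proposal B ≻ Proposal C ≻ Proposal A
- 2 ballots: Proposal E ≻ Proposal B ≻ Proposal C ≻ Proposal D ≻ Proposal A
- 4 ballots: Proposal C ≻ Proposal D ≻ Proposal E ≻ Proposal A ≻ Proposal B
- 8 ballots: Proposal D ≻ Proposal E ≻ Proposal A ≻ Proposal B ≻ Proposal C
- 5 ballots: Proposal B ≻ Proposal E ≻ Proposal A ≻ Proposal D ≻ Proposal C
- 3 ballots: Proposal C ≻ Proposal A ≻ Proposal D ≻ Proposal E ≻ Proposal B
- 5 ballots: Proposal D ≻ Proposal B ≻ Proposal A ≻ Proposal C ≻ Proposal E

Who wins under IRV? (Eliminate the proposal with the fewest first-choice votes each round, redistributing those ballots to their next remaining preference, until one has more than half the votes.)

Proposal E

Round 1: Proposal A 0, Proposal B 5, Proposal C 7, Proposal D 13, Proposal E 19. Proposal A eliminated.
Round 2: Proposal B 5, Proposal C 7, Proposal D 13, Proposal E 19. Proposal B eliminated.
Round 3: Proposal C 7, Proposal D 13, Proposal E 24. Proposal E has a majority (≥23).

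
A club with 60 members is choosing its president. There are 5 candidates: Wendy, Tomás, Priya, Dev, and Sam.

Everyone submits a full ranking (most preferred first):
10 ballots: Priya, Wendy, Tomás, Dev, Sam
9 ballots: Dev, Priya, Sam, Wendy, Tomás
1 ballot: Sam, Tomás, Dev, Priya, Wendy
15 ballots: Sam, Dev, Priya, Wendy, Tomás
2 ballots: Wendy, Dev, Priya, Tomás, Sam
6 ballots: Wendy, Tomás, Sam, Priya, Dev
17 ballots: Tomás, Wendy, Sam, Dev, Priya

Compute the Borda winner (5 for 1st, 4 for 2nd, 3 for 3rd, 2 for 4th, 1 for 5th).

Wendy: 10×4 + 9×2 + 1×1 + 15×2 + 2×5 + 6×5 + 17×4 = 197
Tomás: 10×3 + 9×1 + 1×4 + 15×1 + 2×2 + 6×4 + 17×5 = 171
Priya: 10×5 + 9×4 + 1×2 + 15×3 + 2×3 + 6×2 + 17×1 = 168
Dev: 10×2 + 9×5 + 1×3 + 15×4 + 2×4 + 6×1 + 17×2 = 176
Sam: 10×1 + 9×3 + 1×5 + 15×5 + 2×1 + 6×3 + 17×3 = 188

Wendy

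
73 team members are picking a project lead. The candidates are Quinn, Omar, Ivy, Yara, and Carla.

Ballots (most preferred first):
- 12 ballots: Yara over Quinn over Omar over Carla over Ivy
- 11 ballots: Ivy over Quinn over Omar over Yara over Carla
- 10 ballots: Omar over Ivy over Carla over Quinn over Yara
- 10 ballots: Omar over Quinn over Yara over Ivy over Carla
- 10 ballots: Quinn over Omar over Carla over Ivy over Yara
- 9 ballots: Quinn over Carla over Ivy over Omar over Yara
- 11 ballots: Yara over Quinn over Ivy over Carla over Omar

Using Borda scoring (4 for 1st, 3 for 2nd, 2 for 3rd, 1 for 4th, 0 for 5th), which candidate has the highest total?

Quinn: 12×3 + 11×3 + 10×1 + 10×3 + 10×4 + 9×4 + 11×3 = 218
Omar: 12×2 + 11×2 + 10×4 + 10×4 + 10×3 + 9×1 + 11×0 = 165
Ivy: 12×0 + 11×4 + 10×3 + 10×1 + 10×1 + 9×2 + 11×2 = 134
Yara: 12×4 + 11×1 + 10×0 + 10×2 + 10×0 + 9×0 + 11×4 = 123
Carla: 12×1 + 11×0 + 10×2 + 10×0 + 10×2 + 9×3 + 11×1 = 90

Quinn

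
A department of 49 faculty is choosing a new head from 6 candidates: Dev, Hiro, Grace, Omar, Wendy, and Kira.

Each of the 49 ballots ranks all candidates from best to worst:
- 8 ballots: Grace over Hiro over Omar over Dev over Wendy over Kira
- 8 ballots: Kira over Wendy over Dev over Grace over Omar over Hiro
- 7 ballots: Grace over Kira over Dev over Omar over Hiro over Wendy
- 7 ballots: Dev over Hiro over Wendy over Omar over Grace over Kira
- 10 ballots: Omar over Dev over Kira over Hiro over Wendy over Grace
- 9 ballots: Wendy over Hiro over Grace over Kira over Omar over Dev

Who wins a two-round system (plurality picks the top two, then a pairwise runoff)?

Grace

Round 1 first-place votes: Dev 7, Hiro 0, Grace 15, Omar 10, Wendy 9, Kira 8. Grace and Omar advance.
Runoff: Grace is ranked above Omar on 32 ballots, Omar above Grace on 17.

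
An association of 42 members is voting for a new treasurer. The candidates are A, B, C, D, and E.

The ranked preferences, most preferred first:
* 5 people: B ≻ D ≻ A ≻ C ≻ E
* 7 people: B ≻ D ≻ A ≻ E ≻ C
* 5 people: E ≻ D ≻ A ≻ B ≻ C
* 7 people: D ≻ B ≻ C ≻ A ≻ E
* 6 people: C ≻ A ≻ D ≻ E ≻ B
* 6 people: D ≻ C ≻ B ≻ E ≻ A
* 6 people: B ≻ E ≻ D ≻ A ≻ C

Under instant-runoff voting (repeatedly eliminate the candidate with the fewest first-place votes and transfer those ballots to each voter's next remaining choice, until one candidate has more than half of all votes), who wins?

D

Round 1: A 0, B 18, C 6, D 13, E 5. A eliminated.
Round 2: B 18, C 6, D 13, E 5. E eliminated.
Round 3: B 18, C 6, D 18. C eliminated.
Round 4: B 18, D 24. D has a majority (≥22).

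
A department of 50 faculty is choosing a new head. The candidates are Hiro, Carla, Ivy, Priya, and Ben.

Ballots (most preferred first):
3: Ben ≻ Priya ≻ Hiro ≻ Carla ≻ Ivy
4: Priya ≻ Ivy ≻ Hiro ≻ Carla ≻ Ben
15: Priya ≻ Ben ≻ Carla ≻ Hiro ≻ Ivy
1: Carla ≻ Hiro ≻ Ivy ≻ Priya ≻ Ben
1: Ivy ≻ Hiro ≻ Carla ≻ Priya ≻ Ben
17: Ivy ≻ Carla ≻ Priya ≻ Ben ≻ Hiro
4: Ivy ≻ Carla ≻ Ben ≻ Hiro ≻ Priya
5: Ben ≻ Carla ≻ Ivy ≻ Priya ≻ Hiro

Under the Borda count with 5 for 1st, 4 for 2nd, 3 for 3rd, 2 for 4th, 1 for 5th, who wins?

Priya

Hiro: 3×3 + 4×3 + 15×2 + 1×4 + 1×4 + 17×1 + 4×2 + 5×1 = 89
Carla: 3×2 + 4×2 + 15×3 + 1×5 + 1×3 + 17×4 + 4×4 + 5×4 = 171
Ivy: 3×1 + 4×4 + 15×1 + 1×3 + 1×5 + 17×5 + 4×5 + 5×3 = 162
Priya: 3×4 + 4×5 + 15×5 + 1×2 + 1×2 + 17×3 + 4×1 + 5×2 = 176
Ben: 3×5 + 4×1 + 15×4 + 1×1 + 1×1 + 17×2 + 4×3 + 5×5 = 152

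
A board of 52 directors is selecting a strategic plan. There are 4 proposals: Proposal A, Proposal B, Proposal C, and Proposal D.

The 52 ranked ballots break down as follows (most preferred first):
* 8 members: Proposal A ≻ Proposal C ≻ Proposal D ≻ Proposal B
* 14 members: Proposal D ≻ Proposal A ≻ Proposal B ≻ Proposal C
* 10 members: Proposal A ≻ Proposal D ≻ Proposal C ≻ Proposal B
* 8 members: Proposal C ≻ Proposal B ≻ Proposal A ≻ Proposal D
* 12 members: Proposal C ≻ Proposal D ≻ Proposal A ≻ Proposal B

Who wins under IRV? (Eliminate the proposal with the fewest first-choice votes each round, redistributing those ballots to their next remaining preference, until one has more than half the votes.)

Round 1: Proposal A 18, Proposal B 0, Proposal C 20, Proposal D 14. Proposal B eliminated.
Round 2: Proposal A 18, Proposal C 20, Proposal D 14. Proposal D eliminated.
Round 3: Proposal A 32, Proposal C 20. Proposal A has a majority (≥27).

Proposal A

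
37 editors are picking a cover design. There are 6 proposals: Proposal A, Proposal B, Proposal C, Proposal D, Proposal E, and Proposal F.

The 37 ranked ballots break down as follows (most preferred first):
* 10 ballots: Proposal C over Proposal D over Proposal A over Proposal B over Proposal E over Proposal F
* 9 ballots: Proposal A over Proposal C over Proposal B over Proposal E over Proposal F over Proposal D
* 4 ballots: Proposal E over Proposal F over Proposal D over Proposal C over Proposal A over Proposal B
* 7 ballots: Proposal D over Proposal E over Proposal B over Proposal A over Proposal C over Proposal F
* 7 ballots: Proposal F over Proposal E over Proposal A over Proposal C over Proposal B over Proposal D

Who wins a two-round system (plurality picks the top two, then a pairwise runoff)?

Round 1 first-place votes: Proposal A 9, Proposal B 0, Proposal C 10, Proposal D 7, Proposal E 4, Proposal F 7. Proposal C and Proposal A advance.
Runoff: Proposal C is ranked above Proposal A on 14 ballots, Proposal A above Proposal C on 23.

Proposal A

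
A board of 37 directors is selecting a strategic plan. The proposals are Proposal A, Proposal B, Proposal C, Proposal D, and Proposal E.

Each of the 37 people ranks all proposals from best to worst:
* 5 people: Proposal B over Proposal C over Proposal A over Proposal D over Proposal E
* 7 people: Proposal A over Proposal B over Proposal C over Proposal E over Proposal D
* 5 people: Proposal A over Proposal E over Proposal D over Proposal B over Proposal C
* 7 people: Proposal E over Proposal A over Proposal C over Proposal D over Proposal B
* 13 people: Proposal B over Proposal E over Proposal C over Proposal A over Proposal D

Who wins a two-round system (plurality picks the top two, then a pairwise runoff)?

Proposal A

Round 1 first-place votes: Proposal A 12, Proposal B 18, Proposal C 0, Proposal D 0, Proposal E 7. Proposal B and Proposal A advance.
Runoff: Proposal B is ranked above Proposal A on 18 ballots, Proposal A above Proposal B on 19.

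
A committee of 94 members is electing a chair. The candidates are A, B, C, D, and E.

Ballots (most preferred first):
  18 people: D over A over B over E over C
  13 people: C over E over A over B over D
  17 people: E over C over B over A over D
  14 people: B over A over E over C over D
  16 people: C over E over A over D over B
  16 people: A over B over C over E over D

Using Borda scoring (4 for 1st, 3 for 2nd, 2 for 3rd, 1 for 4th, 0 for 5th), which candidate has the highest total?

A

A: 18×3 + 13×2 + 17×1 + 14×3 + 16×2 + 16×4 = 235
B: 18×2 + 13×1 + 17×2 + 14×4 + 16×0 + 16×3 = 187
C: 18×0 + 13×4 + 17×3 + 14×1 + 16×4 + 16×2 = 213
D: 18×4 + 13×0 + 17×0 + 14×0 + 16×1 + 16×0 = 88
E: 18×1 + 13×3 + 17×4 + 14×2 + 16×3 + 16×1 = 217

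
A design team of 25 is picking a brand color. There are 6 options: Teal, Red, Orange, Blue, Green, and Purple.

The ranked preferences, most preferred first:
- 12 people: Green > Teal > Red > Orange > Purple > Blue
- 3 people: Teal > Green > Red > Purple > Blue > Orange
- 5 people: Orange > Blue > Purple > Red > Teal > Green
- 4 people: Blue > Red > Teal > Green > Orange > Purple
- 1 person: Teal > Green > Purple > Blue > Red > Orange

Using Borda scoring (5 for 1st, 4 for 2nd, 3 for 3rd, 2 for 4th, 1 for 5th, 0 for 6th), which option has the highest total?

Teal: 12×4 + 3×5 + 5×1 + 4×3 + 1×5 = 85
Red: 12×3 + 3×3 + 5×2 + 4×4 + 1×1 = 72
Orange: 12×2 + 3×0 + 5×5 + 4×1 + 1×0 = 53
Blue: 12×0 + 3×1 + 5×4 + 4×5 + 1×2 = 45
Green: 12×5 + 3×4 + 5×0 + 4×2 + 1×4 = 84
Purple: 12×1 + 3×2 + 5×3 + 4×0 + 1×3 = 36

Teal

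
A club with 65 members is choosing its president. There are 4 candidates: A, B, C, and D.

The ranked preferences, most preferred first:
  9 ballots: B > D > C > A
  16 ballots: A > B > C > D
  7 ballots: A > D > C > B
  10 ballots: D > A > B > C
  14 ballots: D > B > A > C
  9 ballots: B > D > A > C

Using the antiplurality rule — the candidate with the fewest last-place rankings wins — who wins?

Last-place votes: A 9, B 7, C 33, D 16.

B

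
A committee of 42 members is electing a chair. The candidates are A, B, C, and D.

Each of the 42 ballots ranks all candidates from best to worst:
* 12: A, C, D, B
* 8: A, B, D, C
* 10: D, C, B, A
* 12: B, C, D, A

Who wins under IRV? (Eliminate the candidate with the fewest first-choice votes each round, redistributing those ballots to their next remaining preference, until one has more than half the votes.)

Round 1: A 20, B 12, C 0, D 10. C eliminated.
Round 2: A 20, B 12, D 10. D eliminated.
Round 3: A 20, B 22. B has a majority (≥22).

B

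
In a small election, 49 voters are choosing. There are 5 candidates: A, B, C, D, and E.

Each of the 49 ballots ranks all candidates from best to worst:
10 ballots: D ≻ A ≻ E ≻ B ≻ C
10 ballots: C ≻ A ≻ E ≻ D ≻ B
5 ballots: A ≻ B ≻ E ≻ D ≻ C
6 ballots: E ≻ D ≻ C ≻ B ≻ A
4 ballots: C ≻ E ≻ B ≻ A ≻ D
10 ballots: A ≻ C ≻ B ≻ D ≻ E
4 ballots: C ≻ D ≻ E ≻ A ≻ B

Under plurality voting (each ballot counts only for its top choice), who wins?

First-place votes: A 15, B 0, C 18, D 10, E 6.

C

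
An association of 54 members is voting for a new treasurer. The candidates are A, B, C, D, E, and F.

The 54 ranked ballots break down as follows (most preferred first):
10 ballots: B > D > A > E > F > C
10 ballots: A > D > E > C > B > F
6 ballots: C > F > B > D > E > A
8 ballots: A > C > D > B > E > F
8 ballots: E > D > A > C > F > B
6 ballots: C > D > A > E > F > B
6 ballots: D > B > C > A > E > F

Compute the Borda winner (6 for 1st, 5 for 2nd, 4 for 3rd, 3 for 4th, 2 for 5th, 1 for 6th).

A: 10×4 + 10×6 + 6×1 + 8×6 + 8×4 + 6×4 + 6×3 = 228
B: 10×6 + 10×2 + 6×4 + 8×3 + 8×1 + 6×1 + 6×5 = 172
C: 10×1 + 10×3 + 6×6 + 8×5 + 8×3 + 6×6 + 6×4 = 200
D: 10×5 + 10×5 + 6×3 + 8×4 + 8×5 + 6×5 + 6×6 = 256
E: 10×3 + 10×4 + 6×2 + 8×2 + 8×6 + 6×3 + 6×2 = 176
F: 10×2 + 10×1 + 6×5 + 8×1 + 8×2 + 6×2 + 6×1 = 102

D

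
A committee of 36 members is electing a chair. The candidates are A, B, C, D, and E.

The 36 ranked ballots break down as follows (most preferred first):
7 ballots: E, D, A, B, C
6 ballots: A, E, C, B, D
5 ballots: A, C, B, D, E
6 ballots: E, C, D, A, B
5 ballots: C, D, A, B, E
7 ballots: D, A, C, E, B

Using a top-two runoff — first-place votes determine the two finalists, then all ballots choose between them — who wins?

A

Round 1 first-place votes: A 11, B 0, C 5, D 7, E 13. E and A advance.
Runoff: E is ranked above A on 13 ballots, A above E on 23.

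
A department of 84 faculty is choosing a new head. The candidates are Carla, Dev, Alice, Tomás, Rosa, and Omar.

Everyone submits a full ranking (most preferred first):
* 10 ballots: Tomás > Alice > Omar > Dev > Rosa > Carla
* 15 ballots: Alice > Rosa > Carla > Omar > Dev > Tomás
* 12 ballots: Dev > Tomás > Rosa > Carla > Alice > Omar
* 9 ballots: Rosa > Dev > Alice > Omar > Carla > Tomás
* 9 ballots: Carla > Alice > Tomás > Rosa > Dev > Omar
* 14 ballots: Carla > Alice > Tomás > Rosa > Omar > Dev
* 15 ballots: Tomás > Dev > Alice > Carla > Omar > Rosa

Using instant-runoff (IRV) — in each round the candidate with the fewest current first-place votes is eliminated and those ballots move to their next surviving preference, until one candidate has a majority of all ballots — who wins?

Carla

Round 1: Carla 23, Dev 12, Alice 15, Tomás 25, Rosa 9, Omar 0. Omar eliminated.
Round 2: Carla 23, Dev 12, Alice 15, Tomás 25, Rosa 9. Rosa eliminated.
Round 3: Carla 23, Dev 21, Alice 15, Tomás 25. Alice eliminated.
Round 4: Carla 38, Dev 21, Tomás 25. Dev eliminated.
Round 5: Carla 47, Tomás 37. Carla has a majority (≥43).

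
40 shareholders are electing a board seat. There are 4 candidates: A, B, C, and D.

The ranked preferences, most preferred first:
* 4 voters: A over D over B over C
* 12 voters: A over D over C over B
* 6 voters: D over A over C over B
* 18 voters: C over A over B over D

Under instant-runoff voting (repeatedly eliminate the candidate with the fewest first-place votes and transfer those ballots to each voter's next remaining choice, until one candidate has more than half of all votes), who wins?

A

Round 1: A 16, B 0, C 18, D 6. B eliminated.
Round 2: A 16, C 18, D 6. D eliminated.
Round 3: A 22, C 18. A has a majority (≥21).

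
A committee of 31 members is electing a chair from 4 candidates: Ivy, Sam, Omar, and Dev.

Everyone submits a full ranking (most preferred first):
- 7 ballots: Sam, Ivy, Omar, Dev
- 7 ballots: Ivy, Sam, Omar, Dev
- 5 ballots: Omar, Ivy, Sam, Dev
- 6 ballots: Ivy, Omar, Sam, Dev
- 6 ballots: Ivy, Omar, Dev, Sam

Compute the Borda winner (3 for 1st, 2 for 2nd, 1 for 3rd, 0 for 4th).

Ivy: 7×2 + 7×3 + 5×2 + 6×3 + 6×3 = 81
Sam: 7×3 + 7×2 + 5×1 + 6×1 + 6×0 = 46
Omar: 7×1 + 7×1 + 5×3 + 6×2 + 6×2 = 53
Dev: 7×0 + 7×0 + 5×0 + 6×0 + 6×1 = 6

Ivy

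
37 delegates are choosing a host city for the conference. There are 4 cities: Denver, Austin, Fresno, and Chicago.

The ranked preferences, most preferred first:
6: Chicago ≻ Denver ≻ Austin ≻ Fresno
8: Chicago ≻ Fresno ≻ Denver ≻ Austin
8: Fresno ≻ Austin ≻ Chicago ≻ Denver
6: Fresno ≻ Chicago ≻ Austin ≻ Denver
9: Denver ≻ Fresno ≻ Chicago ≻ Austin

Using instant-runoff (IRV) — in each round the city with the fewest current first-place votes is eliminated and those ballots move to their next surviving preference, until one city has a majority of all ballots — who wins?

Fresno

Round 1: Denver 9, Austin 0, Fresno 14, Chicago 14. Austin eliminated.
Round 2: Denver 9, Fresno 14, Chicago 14. Denver eliminated.
Round 3: Fresno 23, Chicago 14. Fresno has a majority (≥19).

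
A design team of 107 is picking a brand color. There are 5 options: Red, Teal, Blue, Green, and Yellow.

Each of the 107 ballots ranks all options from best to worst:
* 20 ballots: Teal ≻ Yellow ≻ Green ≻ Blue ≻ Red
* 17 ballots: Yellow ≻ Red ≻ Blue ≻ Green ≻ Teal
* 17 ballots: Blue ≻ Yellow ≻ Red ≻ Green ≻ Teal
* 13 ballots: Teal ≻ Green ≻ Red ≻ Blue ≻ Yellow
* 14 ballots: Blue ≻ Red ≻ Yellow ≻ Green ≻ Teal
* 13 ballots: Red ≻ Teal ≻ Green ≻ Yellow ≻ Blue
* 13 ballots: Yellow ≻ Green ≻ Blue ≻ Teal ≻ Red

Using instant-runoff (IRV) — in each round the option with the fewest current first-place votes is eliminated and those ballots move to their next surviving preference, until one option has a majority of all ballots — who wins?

Round 1: Red 13, Teal 33, Blue 31, Green 0, Yellow 30. Green eliminated.
Round 2: Red 13, Teal 33, Blue 31, Yellow 30. Red eliminated.
Round 3: Teal 46, Blue 31, Yellow 30. Yellow eliminated.
Round 4: Teal 46, Blue 61. Blue has a majority (≥54).

Blue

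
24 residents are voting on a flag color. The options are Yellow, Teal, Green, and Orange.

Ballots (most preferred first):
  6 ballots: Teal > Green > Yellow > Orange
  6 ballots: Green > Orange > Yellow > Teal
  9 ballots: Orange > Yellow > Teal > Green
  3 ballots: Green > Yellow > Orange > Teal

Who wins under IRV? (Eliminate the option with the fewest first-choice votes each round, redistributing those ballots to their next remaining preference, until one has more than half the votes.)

Green

Round 1: Yellow 0, Teal 6, Green 9, Orange 9. Yellow eliminated.
Round 2: Teal 6, Green 9, Orange 9. Teal eliminated.
Round 3: Green 15, Orange 9. Green has a majority (≥13).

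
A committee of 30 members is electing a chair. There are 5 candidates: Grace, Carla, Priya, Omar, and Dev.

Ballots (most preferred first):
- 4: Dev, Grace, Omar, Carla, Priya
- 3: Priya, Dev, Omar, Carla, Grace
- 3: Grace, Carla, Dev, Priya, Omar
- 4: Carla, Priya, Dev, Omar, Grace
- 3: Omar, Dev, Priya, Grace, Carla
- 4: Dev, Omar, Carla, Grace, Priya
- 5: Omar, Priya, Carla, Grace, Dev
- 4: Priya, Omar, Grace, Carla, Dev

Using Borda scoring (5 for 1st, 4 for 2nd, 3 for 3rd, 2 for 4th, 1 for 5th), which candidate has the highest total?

Grace: 4×4 + 3×1 + 3×5 + 4×1 + 3×2 + 4×2 + 5×2 + 4×3 = 74
Carla: 4×2 + 3×2 + 3×4 + 4×5 + 3×1 + 4×3 + 5×3 + 4×2 = 84
Priya: 4×1 + 3×5 + 3×2 + 4×4 + 3×3 + 4×1 + 5×4 + 4×5 = 94
Omar: 4×3 + 3×3 + 3×1 + 4×2 + 3×5 + 4×4 + 5×5 + 4×4 = 104
Dev: 4×5 + 3×4 + 3×3 + 4×3 + 3×4 + 4×5 + 5×1 + 4×1 = 94

Omar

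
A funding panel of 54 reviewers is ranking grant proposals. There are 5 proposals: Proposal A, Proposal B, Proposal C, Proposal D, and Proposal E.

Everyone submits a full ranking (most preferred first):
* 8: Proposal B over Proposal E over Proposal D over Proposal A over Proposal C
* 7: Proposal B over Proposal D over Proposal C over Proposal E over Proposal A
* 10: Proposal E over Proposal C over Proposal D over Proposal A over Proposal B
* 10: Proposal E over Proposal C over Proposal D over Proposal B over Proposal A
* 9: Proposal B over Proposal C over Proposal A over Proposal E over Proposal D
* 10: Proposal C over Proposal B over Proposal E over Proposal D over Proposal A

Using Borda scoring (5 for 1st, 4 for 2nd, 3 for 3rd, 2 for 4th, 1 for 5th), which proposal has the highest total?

Proposal A: 8×2 + 7×1 + 10×2 + 10×1 + 9×3 + 10×1 = 90
Proposal B: 8×5 + 7×5 + 10×1 + 10×2 + 9×5 + 10×4 = 190
Proposal C: 8×1 + 7×3 + 10×4 + 10×4 + 9×4 + 10×5 = 195
Proposal D: 8×3 + 7×4 + 10×3 + 10×3 + 9×1 + 10×2 = 141
Proposal E: 8×4 + 7×2 + 10×5 + 10×5 + 9×2 + 10×3 = 194

Proposal C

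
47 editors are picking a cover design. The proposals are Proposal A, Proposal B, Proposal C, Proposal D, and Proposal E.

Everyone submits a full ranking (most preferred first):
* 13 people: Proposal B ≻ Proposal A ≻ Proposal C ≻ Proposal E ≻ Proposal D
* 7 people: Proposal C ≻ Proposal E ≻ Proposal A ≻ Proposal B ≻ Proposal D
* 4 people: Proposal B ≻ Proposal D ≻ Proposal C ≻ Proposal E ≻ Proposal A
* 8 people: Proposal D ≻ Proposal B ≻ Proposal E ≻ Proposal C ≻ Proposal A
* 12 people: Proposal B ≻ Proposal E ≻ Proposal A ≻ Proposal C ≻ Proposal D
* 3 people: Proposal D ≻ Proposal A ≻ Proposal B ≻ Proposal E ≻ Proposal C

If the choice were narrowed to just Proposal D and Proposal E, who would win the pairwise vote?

Proposal D is ranked above Proposal E on 15 ballots; Proposal E above Proposal D on 32.

Proposal E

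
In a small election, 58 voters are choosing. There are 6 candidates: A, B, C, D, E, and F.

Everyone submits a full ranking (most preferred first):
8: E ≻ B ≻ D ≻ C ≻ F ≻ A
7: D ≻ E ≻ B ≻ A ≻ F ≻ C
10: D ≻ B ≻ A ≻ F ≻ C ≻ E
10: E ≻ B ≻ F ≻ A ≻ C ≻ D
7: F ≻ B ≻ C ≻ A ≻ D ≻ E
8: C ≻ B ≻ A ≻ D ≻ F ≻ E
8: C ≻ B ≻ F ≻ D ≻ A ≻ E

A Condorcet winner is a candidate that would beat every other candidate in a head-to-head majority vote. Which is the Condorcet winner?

B

B vs A: 58–0
B vs C: 42–16
B vs D: 41–17
B vs E: 33–25
B vs F: 51–7
B beats every other candidate.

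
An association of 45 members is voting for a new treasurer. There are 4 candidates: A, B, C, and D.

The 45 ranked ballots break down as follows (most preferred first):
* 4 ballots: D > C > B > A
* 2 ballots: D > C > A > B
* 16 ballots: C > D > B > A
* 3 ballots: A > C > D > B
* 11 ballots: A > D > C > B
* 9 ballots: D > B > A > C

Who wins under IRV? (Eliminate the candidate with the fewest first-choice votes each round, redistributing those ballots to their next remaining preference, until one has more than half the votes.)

D

Round 1: A 14, B 0, C 16, D 15. B eliminated.
Round 2: A 14, C 16, D 15. A eliminated.
Round 3: C 19, D 26. D has a majority (≥23).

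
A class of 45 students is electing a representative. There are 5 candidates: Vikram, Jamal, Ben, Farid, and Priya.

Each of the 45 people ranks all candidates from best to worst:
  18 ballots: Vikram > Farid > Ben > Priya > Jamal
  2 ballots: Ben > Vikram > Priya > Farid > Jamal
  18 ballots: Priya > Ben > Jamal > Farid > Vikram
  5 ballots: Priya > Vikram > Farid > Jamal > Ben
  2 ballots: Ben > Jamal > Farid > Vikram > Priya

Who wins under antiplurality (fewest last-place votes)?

Last-place votes: Vikram 18, Jamal 20, Ben 5, Farid 0, Priya 2.

Farid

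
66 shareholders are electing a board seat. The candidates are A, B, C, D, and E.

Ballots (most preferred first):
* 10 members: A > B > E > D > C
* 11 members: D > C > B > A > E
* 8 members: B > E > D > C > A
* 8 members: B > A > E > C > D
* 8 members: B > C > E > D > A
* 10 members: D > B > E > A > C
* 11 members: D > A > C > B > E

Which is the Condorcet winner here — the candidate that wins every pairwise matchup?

B vs A: 45–21
B vs C: 44–22
B vs D: 34–32
B vs E: 66–0
B beats every other candidate.

B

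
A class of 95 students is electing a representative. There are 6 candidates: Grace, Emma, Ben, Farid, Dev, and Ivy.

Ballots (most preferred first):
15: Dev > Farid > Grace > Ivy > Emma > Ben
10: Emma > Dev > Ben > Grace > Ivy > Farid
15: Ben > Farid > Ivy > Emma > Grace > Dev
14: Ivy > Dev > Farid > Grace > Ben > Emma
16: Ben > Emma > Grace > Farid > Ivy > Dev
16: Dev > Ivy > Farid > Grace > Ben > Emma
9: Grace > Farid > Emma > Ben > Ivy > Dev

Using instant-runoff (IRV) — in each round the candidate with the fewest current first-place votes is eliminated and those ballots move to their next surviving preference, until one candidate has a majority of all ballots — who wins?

Round 1: Grace 9, Emma 10, Ben 31, Farid 0, Dev 31, Ivy 14. Farid eliminated.
Round 2: Grace 9, Emma 10, Ben 31, Dev 31, Ivy 14. Grace eliminated.
Round 3: Emma 19, Ben 31, Dev 31, Ivy 14. Ivy eliminated.
Round 4: Emma 19, Ben 31, Dev 45. Emma eliminated.
Round 5: Ben 40, Dev 55. Dev has a majority (≥48).

Dev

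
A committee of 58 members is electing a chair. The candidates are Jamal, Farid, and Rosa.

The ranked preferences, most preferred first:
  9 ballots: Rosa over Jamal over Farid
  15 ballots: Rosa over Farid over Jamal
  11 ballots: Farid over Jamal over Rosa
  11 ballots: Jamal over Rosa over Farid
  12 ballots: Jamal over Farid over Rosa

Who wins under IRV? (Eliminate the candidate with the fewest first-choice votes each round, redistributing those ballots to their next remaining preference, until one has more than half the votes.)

Jamal

Round 1: Jamal 23, Farid 11, Rosa 24. Farid eliminated.
Round 2: Jamal 34, Rosa 24. Jamal has a majority (≥30).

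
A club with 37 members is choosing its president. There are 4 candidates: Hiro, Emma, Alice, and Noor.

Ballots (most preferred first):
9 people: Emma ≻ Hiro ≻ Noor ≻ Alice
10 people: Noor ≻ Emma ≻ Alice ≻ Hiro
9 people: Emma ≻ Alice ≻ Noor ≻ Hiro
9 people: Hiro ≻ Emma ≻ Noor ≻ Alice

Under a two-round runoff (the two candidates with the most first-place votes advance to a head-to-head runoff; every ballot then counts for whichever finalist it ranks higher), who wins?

Round 1 first-place votes: Hiro 9, Emma 18, Alice 0, Noor 10. Emma and Noor advance.
Runoff: Emma is ranked above Noor on 27 ballots, Noor above Emma on 10.

Emma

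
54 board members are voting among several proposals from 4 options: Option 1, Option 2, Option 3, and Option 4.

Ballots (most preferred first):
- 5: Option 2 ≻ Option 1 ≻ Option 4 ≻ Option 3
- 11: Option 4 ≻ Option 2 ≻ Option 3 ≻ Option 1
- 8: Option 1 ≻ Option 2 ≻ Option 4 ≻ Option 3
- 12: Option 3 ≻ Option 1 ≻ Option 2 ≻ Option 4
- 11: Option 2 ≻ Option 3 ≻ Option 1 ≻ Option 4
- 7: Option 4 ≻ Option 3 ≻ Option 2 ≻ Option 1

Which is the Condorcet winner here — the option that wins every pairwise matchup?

Option 2 vs Option 1: 34–20
Option 2 vs Option 3: 35–19
Option 2 vs Option 4: 36–18
Option 2 beats every other option.

Option 2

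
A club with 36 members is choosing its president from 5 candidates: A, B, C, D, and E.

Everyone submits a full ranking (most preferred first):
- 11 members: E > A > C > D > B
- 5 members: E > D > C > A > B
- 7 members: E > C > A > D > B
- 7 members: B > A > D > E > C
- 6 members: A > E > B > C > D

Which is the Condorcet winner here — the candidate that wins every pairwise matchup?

E vs A: 23–13
E vs B: 29–7
E vs C: 36–0
E vs D: 29–7
E beats every other candidate.

E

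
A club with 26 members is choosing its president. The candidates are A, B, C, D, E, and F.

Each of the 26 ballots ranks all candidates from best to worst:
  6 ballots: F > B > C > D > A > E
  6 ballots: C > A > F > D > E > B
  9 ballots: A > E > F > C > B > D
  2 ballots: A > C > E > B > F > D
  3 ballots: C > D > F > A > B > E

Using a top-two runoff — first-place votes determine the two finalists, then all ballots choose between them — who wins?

Round 1 first-place votes: A 11, B 0, C 9, D 0, E 0, F 6. A and C advance.
Runoff: A is ranked above C on 11 ballots, C above A on 15.

C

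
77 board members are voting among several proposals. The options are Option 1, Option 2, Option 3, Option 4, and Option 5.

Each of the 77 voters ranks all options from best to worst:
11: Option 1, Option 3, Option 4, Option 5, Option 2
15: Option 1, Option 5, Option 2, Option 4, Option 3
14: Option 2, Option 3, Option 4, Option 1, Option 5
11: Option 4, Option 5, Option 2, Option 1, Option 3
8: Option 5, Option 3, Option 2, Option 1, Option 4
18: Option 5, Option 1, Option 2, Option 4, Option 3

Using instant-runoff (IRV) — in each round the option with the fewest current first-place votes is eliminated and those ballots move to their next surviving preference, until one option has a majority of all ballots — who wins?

Option 1

Round 1: Option 1 26, Option 2 14, Option 3 0, Option 4 11, Option 5 26. Option 3 eliminated.
Round 2: Option 1 26, Option 2 14, Option 4 11, Option 5 26. Option 4 eliminated.
Round 3: Option 1 26, Option 2 14, Option 5 37. Option 2 eliminated.
Round 4: Option 1 40, Option 5 37. Option 1 has a majority (≥39).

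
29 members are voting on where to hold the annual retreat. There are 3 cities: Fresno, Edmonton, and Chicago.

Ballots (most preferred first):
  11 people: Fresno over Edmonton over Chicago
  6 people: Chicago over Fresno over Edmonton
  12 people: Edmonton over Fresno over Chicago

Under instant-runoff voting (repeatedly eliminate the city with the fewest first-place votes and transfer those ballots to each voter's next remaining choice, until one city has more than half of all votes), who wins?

Fresno

Round 1: Fresno 11, Edmonton 12, Chicago 6. Chicago eliminated.
Round 2: Fresno 17, Edmonton 12. Fresno has a majority (≥15).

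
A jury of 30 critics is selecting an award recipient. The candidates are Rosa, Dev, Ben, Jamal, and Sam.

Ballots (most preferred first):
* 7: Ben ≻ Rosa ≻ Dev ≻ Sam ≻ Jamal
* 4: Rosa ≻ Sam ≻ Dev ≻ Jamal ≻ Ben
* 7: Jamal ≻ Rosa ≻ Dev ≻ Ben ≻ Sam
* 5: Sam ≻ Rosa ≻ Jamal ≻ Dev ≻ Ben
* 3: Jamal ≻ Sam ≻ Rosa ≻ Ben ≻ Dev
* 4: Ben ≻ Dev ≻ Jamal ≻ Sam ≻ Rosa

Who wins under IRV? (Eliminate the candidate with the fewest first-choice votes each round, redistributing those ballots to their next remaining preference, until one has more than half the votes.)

Jamal

Round 1: Rosa 4, Dev 0, Ben 11, Jamal 10, Sam 5. Dev eliminated.
Round 2: Rosa 4, Ben 11, Jamal 10, Sam 5. Rosa eliminated.
Round 3: Ben 11, Jamal 10, Sam 9. Sam eliminated.
Round 4: Ben 11, Jamal 19. Jamal has a majority (≥16).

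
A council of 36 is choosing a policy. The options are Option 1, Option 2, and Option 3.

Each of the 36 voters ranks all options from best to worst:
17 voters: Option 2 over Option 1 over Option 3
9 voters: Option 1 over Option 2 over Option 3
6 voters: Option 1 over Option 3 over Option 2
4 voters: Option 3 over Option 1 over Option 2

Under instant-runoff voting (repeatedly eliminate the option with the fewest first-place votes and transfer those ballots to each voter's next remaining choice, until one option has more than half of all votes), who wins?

Round 1: Option 1 15, Option 2 17, Option 3 4. Option 3 eliminated.
Round 2: Option 1 19, Option 2 17. Option 1 has a majority (≥19).

Option 1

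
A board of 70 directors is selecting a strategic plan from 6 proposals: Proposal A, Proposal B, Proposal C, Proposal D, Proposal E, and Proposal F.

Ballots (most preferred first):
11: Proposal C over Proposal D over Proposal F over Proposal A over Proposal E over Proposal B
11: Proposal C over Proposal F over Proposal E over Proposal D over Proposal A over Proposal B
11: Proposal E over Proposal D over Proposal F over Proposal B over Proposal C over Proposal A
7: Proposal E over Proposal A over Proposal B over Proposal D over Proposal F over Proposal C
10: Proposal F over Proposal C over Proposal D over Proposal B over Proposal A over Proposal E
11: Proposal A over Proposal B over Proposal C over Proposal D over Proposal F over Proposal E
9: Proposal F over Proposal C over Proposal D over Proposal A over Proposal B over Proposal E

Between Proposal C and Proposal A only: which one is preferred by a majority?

Proposal C

Proposal C is ranked above Proposal A on 52 ballots; Proposal A above Proposal C on 18.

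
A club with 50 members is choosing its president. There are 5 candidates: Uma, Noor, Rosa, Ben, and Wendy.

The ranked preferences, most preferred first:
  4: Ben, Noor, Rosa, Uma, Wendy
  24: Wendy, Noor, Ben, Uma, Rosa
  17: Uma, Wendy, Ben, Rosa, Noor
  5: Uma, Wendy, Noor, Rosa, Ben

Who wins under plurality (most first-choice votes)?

First-place votes: Uma 22, Noor 0, Rosa 0, Ben 4, Wendy 24.

Wendy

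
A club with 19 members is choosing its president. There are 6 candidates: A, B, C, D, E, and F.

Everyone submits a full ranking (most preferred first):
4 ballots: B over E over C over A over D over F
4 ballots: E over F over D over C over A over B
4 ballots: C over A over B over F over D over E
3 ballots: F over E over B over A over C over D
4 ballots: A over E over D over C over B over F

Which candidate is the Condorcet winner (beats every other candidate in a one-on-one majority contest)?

E vs A: 11–8
E vs B: 11–8
E vs C: 15–4
E vs D: 15–4
E vs F: 12–7
E beats every other candidate.

E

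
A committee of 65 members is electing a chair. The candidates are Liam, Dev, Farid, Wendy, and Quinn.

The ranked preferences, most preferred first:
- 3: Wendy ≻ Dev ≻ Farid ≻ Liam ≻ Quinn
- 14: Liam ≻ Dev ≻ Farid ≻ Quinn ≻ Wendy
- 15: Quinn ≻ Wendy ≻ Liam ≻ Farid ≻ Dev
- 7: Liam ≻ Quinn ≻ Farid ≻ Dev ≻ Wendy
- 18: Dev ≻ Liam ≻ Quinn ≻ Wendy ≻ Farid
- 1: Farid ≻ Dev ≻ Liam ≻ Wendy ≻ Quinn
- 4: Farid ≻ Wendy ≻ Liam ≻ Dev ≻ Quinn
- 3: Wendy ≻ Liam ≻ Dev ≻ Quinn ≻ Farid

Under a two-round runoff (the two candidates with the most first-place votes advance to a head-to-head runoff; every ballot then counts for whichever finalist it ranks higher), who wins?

Round 1 first-place votes: Liam 21, Dev 18, Farid 5, Wendy 6, Quinn 15. Liam and Dev advance.
Runoff: Liam is ranked above Dev on 43 ballots, Dev above Liam on 22.

Liam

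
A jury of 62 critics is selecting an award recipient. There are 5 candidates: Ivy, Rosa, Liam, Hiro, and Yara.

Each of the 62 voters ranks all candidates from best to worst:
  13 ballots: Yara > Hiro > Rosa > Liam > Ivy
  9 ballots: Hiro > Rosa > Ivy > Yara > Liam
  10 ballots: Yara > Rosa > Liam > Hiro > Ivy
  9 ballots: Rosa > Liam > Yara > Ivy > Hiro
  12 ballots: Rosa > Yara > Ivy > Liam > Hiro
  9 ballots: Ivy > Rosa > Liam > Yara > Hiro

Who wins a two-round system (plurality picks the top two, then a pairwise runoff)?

Rosa

Round 1 first-place votes: Ivy 9, Rosa 21, Liam 0, Hiro 9, Yara 23. Yara and Rosa advance.
Runoff: Yara is ranked above Rosa on 23 ballots, Rosa above Yara on 39.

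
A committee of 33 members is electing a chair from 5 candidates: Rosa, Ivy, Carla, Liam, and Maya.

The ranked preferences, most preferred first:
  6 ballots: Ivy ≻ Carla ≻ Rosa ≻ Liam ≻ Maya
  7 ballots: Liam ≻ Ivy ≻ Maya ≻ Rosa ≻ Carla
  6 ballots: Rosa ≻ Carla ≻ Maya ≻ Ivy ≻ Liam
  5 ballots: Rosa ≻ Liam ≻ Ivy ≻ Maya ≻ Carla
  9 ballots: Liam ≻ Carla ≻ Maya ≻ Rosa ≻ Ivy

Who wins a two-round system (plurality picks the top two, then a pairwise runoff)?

Rosa

Round 1 first-place votes: Rosa 11, Ivy 6, Carla 0, Liam 16, Maya 0. Liam and Rosa advance.
Runoff: Liam is ranked above Rosa on 16 ballots, Rosa above Liam on 17.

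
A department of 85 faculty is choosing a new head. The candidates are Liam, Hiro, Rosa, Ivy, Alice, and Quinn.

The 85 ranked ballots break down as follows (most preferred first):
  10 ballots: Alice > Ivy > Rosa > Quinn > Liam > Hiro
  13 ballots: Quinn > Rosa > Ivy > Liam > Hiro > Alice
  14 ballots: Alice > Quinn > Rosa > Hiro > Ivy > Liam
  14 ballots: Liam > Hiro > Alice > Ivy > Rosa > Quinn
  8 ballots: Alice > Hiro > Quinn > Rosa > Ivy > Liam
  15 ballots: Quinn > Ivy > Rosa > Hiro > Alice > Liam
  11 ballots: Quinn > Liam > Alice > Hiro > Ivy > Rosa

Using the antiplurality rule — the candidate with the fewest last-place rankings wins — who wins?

Ivy

Last-place votes: Liam 37, Hiro 10, Rosa 11, Ivy 0, Alice 13, Quinn 14.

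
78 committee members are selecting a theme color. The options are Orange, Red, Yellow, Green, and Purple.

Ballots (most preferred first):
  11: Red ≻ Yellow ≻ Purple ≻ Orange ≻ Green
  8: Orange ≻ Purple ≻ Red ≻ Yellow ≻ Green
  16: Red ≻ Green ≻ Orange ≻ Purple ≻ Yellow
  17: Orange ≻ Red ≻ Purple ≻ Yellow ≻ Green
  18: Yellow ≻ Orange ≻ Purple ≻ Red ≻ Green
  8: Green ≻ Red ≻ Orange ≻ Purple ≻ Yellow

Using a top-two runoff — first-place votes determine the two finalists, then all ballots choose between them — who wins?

Round 1 first-place votes: Orange 25, Red 27, Yellow 18, Green 8, Purple 0. Red and Orange advance.
Runoff: Red is ranked above Orange on 35 ballots, Orange above Red on 43.

Orange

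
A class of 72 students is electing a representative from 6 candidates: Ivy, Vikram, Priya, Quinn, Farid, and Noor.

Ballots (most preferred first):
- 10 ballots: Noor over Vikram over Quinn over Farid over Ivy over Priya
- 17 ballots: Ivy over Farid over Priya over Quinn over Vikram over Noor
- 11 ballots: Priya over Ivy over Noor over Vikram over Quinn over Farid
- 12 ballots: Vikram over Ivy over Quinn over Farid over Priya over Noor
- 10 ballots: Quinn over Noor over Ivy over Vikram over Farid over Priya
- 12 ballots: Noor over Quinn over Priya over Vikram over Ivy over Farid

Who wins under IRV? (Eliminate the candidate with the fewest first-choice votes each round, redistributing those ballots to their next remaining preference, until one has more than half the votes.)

Ivy

Round 1: Ivy 17, Vikram 12, Priya 11, Quinn 10, Farid 0, Noor 22. Farid eliminated.
Round 2: Ivy 17, Vikram 12, Priya 11, Quinn 10, Noor 22. Quinn eliminated.
Round 3: Ivy 17, Vikram 12, Priya 11, Noor 32. Priya eliminated.
Round 4: Ivy 28, Vikram 12, Noor 32. Vikram eliminated.
Round 5: Ivy 40, Noor 32. Ivy has a majority (≥37).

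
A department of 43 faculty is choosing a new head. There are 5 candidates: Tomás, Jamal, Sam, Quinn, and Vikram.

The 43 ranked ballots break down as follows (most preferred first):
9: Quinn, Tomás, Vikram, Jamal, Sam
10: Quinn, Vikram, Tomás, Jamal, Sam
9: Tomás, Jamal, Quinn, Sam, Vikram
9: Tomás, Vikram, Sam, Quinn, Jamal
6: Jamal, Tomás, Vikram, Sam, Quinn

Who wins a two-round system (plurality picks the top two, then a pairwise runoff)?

Round 1 first-place votes: Tomás 18, Jamal 6, Sam 0, Quinn 19, Vikram 0. Quinn and Tomás advance.
Runoff: Quinn is ranked above Tomás on 19 ballots, Tomás above Quinn on 24.

Tomás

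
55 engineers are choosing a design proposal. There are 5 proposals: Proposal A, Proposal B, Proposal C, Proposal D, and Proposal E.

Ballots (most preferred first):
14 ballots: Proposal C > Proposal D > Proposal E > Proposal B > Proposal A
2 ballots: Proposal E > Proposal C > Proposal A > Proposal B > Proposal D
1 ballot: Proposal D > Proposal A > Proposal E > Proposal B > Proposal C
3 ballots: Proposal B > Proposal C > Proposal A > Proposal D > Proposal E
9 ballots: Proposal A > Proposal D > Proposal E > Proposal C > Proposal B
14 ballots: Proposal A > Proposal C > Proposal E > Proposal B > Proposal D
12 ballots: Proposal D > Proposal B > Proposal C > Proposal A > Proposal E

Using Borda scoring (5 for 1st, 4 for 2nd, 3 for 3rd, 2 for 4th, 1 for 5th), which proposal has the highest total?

Proposal A: 14×1 + 2×3 + 1×4 + 3×3 + 9×5 + 14×5 + 12×2 = 172
Proposal B: 14×2 + 2×2 + 1×2 + 3×5 + 9×1 + 14×2 + 12×4 = 134
Proposal C: 14×5 + 2×4 + 1×1 + 3×4 + 9×2 + 14×4 + 12×3 = 201
Proposal D: 14×4 + 2×1 + 1×5 + 3×2 + 9×4 + 14×1 + 12×5 = 179
Proposal E: 14×3 + 2×5 + 1×3 + 3×1 + 9×3 + 14×3 + 12×1 = 139

Proposal C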